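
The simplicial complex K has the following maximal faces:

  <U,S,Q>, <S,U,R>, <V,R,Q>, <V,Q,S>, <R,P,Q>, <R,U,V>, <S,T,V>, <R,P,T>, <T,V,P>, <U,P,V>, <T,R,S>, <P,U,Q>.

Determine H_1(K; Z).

H_1 = Z/2Z.

We work with the vertex ordering P < Q < R < S < T < U < V. The simplices of K, each written with vertices in increasing order, are:

  0-simplices (7): P, Q, R, S, T, U, V
  1-simplices (18): PQ, PR, PT, PU, PV, QR, QS, QU, QV, RS, RT, RU, RV, ST, SU, SV, TV, UV
  2-simplices (12): PQR, PQU, PRT, PTV, PUV, QRV, QSU, QSV, RST, RSU, RUV, STV

giving chain groups C_0 ≅ Z^7, C_1 ≅ Z^18, C_2 ≅ Z^12.

Boundary ∂_1: C_1 → C_0 maps an edge to its endpoints' difference, ∂[p,q] = q − p.
The 7×18 boundary matrix has rank 6 and Smith normal form diag(1,1,1,1,1,1).

∂_2: C_2 → C_1 sends each 2-simplex [p,q,r] to [q,r] − [p,r] + [p,q]. For instance
  ∂PQU = QU − PU + PQ,
  ∂RSU = SU − RU + RS.
The resulting 18×12 matrix has rank 12, and its Smith normal form has invariant factors (1,1,1,1,1,1,1,1,1,1,1,2).

Reading off H_k = ker ∂_k / im ∂_{k+1}:

  H_1: rank ker ∂_1 − rank ∂_2 = (18 − 6) − 12 = 0, and ∂_2 has invariant factor 2 > 1, so H_1 ≅ Z/2Z.

(K is a triangulation of the real projective plane RP^2.)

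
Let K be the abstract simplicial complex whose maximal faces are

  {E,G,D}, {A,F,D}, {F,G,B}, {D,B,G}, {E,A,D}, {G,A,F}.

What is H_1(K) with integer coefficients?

H_1 ≅ Z.

Take the total order A < B < D < E < F < G on the vertex set. Then K (dimension 2) consists of the simplices:

  0-simplices (6): A, B, D, E, F, G
  1-simplices (12): AD, AE, AF, AG, BD, BF, BG, DE, DF, DG, EG, FG
  2-simplices (6): ADE, ADF, AFG, BDG, BFG, DEG

giving chain groups C_0 ≅ Z^6, C_1 ≅ Z^12, C_2 ≅ Z^6.

The boundary map ∂_1: C_1 → C_0 sends each edge [p,q] (with p < q) to q − p. For instance
  ∂AE = E − A.
As a 6×12 matrix over Z this has rank 5, with invariant factors (1,1,1,1,1).

∂_2: C_2 → C_1 sends each 2-simplex [p,q,r] to [q,r] − [p,r] + [p,q]. For instance
  ∂BFG = FG − BG + BF,
  ∂ADE = DE − AE + AD.
The resulting 12×6 matrix has rank 6, and its Smith normal form has invariant factors (1,1,1,1,1,1).

From H_k ≅ ker(∂_k) / im(∂_{k+1}) we obtain:

  H_1: rank ker ∂_1 − rank ∂_2 = (12 − 5) − 6 = 1, and the invariant factors of ∂_2 are all 1, so H_1 = Z.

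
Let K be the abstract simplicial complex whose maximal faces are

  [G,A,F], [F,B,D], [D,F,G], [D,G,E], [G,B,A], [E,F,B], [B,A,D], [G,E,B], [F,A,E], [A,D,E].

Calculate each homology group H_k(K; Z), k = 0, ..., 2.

Order the vertices as A < B < D < E < F < G. Listing each simplex with vertices in this order, K has dimension 2 with simplices:

  0-simplices (6): A, B, D, E, F, G
  1-simplices (15): AB, AD, AE, AF, AG, BD, BE, BF, BG, DE, DF, DG, EF, EG, FG
  2-simplices (10): ABD, ABG, ADE, AEF, AFG, BDF, BEF, BEG, DEG, DFG

giving chain groups C_0 ≅ Z^6, C_1 ≅ Z^15, C_2 ≅ Z^10.

Boundary ∂_1: C_1 → C_0 maps an edge to its endpoints' difference, ∂[p,q] = q − p.
This gives a 6×15 integer matrix of rank 5; reducing to Smith normal form yields diagonal entries (1,1,1,1,1).

The boundary map ∂_2: C_2 → C_1 maps a triangle to the signed sum of its edges. For instance
  ∂AEF = EF − AF + AE,
  ∂AFG = FG − AG + AF.
The 15×10 boundary matrix has rank 10 and Smith normal form diag(1,1,1,1,1,1,1,1,1,2).

From H_k ≅ ker(∂_k) / im(∂_{k+1}) we obtain:

  H_0: rank C_0 − rank ∂_1 = 6 − 5 = 1, and the invariant factors of ∂_1 are all 1, so H_0 = Z.
  H_1: rank ker ∂_1 − rank ∂_2 = (15 − 5) − 10 = 0, and ∂_2 has invariant factor 2 > 1, so H_1 = Z_2.
  H_2: rank ker ∂_2 − rank ∂_3 = (10 − 10) − 0 = 0, and there is no ∂_3, so H_2 = 0.

(K is a triangulation of the real projective plane RP^2.)

H_0 ≅ Z,  H_1 ≅ Z_2,  H_2 = 0.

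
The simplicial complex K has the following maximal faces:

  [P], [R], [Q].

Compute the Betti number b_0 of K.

K has 3 vertices.
rank ∂_0 = 0, rank ∂_1 = 0 ⇒ b_0 = 3 − 0 − 0 = 3. So H_0 ≅ Z^3.

b_0 = 3.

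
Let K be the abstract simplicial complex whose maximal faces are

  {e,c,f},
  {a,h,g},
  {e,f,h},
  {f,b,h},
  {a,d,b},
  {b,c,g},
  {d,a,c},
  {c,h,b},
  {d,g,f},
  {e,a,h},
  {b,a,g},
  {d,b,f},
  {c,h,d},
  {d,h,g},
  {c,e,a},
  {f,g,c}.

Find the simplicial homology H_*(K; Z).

H_0 = Z,  H_1 = Z^2,  H_2 = Z.

Order the vertices as a < b < c < d < e < f < g < h. Listing each simplex with vertices in this order, K has dimension 2 with simplices:

  0-simplices (8): a, b, c, d, e, f, g, h
  1-simplices (24): ab, ac, ad, ae, ag, ah, bc, bd, bf, bg, bh, cd, ce, cf, cg, ch, df, dg, dh, ef, eh, fg, fh, gh
  2-simplices (16): abd, abg, acd, ace, aeh, agh, bcg, bch, bdf, bfh, cdh, cef, cfg, dfg, dgh, efh

giving chain groups C_0 ≅ Z^8, C_1 ≅ Z^24, C_2 ≅ Z^16.

Boundary ∂_1: C_1 → C_0 sends each edge [p,q] (with p < q) to q − p.
The 8×24 boundary matrix has rank 7 and Smith normal form diag(1,1,1,1,1,1,1).

∂_2: C_2 → C_1 maps a triangle to the signed sum of its edges. For instance
  ∂acd = cd − ad + ac,
  ∂bch = ch − bh + bc.
The resulting 24×16 matrix has rank 15, and its Smith normal form has invariant factors (1,1,1,1,1,1,1,1,1,1,1,1,1,1,1).

From H_k ≅ ker(∂_k) / im(∂_{k+1}) we obtain:

  H_0: rank C_0 − rank ∂_1 = 8 − 7 = 1, and the invariant factors of ∂_1 are all 1, so H_0 ≅ Z.
  H_1: rank ker ∂_1 − rank ∂_2 = (24 − 7) − 15 = 2, and the invariant factors of ∂_2 are all 1, so H_1 ≅ Z^2.
  H_2: rank ker ∂_2 − rank ∂_3 = (16 − 15) − 0 = 1, and there is no ∂_3, so H_2 ≅ Z.

(K is a triangulation of the torus T^2.)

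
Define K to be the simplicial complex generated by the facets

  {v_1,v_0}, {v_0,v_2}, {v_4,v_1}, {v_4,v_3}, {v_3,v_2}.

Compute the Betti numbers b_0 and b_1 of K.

Take the total order v_0 < v_1 < v_2 < v_3 < v_4 on the vertex set. Then K (dimension 1) consists of the simplices:

  0-simplices (5): [v_0], [v_1], [v_2], [v_3], [v_4]
  1-simplices (5): [v_0,v_1], [v_0,v_2], [v_1,v_4], [v_2,v_3], [v_3,v_4]

Hence C_0 ≅ Z^5, C_1 ≅ Z^5.

The boundary map ∂_1: C_1 → C_0 is given by ∂[p,q] = [q] − [p]. For instance
  ∂[v_0,v_1] = [v_1] − [v_0].
The 5×5 boundary matrix has rank 4 and Smith normal form diag(1,1,1,1).

Now H_k = ker ∂_k / im ∂_{k+1}, so:

  H_0: rank C_0 − rank ∂_1 = 5 − 4 = 1, and the invariant factors of ∂_1 are all 1, so H_0 ≅ Z.
  H_1: rank ker ∂_1 − rank ∂_2 = (5 − 4) − 0 = 1, and there is no ∂_2, so H_1 ≅ Z.

(K is a triangulation of the circle S^1.)

Hence the Betti numbers are b_0 = 1, b_1 = 1.

b_0 = 1, b_1 = 1.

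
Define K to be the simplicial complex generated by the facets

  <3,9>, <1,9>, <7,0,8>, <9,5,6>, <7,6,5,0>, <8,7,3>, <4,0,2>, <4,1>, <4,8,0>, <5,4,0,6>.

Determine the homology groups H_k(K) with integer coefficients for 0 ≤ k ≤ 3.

We work with the vertex ordering 0 < 1 < 2 < 3 < 4 < 5 < 6 < 7 < 8 < 9. The simplices of K, each written with vertices in increasing order, are:

  0-simplices (10): [0], [1], [2], [3], [4], [5], [6], [7], [8], [9]
  1-simplices (21): [0,2], [0,4], [0,5], [0,6], [0,7], [0,8], [1,4], [1,9], [2,4], [3,7], [3,8], [3,9], [4,5], [4,6], [4,8], [5,6], [5,7], [5,9], [6,7], [6,9], [7,8]
  2-simplices (12): [0,2,4], [0,4,5], [0,4,6], [0,4,8], [0,5,6], [0,5,7], [0,6,7], [0,7,8], [3,7,8], [4,5,6], [5,6,7], [5,6,9]
  3-simplices (2): [0,4,5,6], [0,5,6,7]

so the chain groups are C_0 ≅ Z^10, C_1 ≅ Z^21, C_2 ≅ Z^12, C_3 ≅ Z^2.

Boundary ∂_1: C_1 → C_0 is given by ∂[p,q] = [q] − [p]. For instance
  ∂[0,4] = [4] − [0].
This gives a 10×21 integer matrix of rank 9; reducing to Smith normal form yields diagonal entries (1,1,1,1,1,1,1,1,1).

Boundary ∂_2: C_2 → C_1 acts by ∂[p,q,r] = [q,r] − [p,r] + [p,q]. For instance
  ∂[3,7,8] = [7,8] − [3,8] + [3,7],
  ∂[0,7,8] = [7,8] − [0,8] + [0,7].
This gives a 21×12 integer matrix of rank 10; reducing to Smith normal form yields diagonal entries (1,1,1,1,1,1,1,1,1,1).

Boundary ∂_3: C_3 → C_2 sends each 3-simplex σ to the alternating sum Σ_i (−1)^i (σ with its i-th vertex removed). For instance
  ∂[0,5,6,7] = [5,6,7] − [0,6,7] + [0,5,7] − [0,5,6],
  ∂[0,4,5,6] = [4,5,6] − [0,5,6] + [0,4,6] − [0,4,5].
As a 12×2 matrix over Z this has rank 2, with invariant factors (1,1).

Computing H_k = (kernel of ∂_k) / (image of ∂_{k+1}):

  H_0: rank C_0 − rank ∂_1 = 10 − 9 = 1, and the invariant factors of ∂_1 are all 1, so H_0 = Z.
  H_1: rank ker ∂_1 − rank ∂_2 = (21 − 9) − 10 = 2, and the invariant factors of ∂_2 are all 1, so H_1 = Z^2.
  H_2: rank ker ∂_2 − rank ∂_3 = (12 − 10) − 2 = 0, and the invariant factors of ∂_3 are all 1, so H_2 = 0.
  H_3: rank ker ∂_3 − rank ∂_4 = (2 − 2) − 0 = 0, and there is no ∂_4, so H_3 = 0.

H_0 = Z,  H_1 = Z^2,  H_2 = 0,  H_3 = 0.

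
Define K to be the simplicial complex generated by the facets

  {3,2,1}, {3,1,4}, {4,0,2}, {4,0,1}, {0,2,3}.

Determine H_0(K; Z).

K has 5 vertices, 10 edges, 5 triangles.
rank ∂_0 = 0, rank ∂_1 = 4 ⇒ b_0 = 5 − 0 − 4 = 1; all invariant factors of ∂_1 are 1 so no torsion. So H_0 = Z.

H_0 = Z.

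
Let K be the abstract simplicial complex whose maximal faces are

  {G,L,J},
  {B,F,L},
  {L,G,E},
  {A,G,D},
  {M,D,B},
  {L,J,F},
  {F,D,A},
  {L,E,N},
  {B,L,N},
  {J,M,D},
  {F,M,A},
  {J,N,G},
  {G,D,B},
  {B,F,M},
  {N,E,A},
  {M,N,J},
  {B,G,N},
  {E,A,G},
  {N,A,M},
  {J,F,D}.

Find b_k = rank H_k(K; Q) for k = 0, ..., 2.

b_0 = 1, b_1 = 1, b_2 = 0.

We work with the vertex ordering A < B < D < E < F < G < J < L < M < N. The simplices of K, each written with vertices in increasing order, are:

  0-simplices (10): A, B, D, E, F, G, J, L, M, N
  1-simplices (30): AD, AE, AF, AG, AM, AN, BD, BF, BG, BL, BM, BN, DF, DG, DJ, DM, EG, EL, EN, FJ, FL, FM, GJ, GL, GN, JL, JM, JN, LN, MN
  2-simplices (20): ADF, ADG, AEG, AEN, AFM, AMN, BDG, BDM, BFL, BFM, BGN, BLN, DFJ, DJM, EGL, ELN, FJL, GJL, GJN, JMN

Hence C_0 ≅ Z^10, C_1 ≅ Z^30, C_2 ≅ Z^20.

∂_1: C_1 → C_0 maps an edge to its endpoints' difference, ∂[p,q] = q − p. For instance
  ∂AF = F − A.
This gives a 10×30 integer matrix of rank 9; reducing to Smith normal form yields diagonal entries (1,1,1,1,1,1,1,1,1).

The boundary map ∂_2: C_2 → C_1 maps a triangle to the signed sum of its edges. For instance
  ∂AEN = EN − AN + AE,
  ∂JMN = MN − JN + JM.
This gives a 30×20 integer matrix of rank 20; reducing to Smith normal form yields diagonal entries (1,1,1,1,1,1,1,1,1,1,1,1,1,1,1,1,1,1,1,2).

Reading off H_k = ker ∂_k / im ∂_{k+1}:

  H_0: rank C_0 − rank ∂_1 = 10 − 9 = 1, and the invariant factors of ∂_1 are all 1, so H_0 ≅ Z.
  H_1: rank ker ∂_1 − rank ∂_2 = (30 − 9) − 20 = 1, and ∂_2 has invariant factor 2 > 1, so H_1 ≅ Z ⊕ Z/2Z.
  H_2: rank ker ∂_2 − rank ∂_3 = (20 − 20) − 0 = 0, and there is no ∂_3, so H_2 ≅ 0.

(K is a triangulation of the Klein bottle.)

Hence the Betti numbers are b_0 = 1, b_1 = 1, b_2 = 0.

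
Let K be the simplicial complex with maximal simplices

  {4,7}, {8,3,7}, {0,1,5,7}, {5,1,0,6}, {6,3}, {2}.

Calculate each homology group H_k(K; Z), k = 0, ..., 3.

H_0 = Z^2,  H_1 = Z,  H_2 = 0,  H_3 = 0.

Order the vertices as 0 < 1 < 2 < 3 < 4 < 5 < 6 < 7 < 8. Listing each simplex with vertices in this order, K has dimension 3 with simplices:

  0-simplices (9): [0], [1], [2], [3], [4], [5], [6], [7], [8]
  1-simplices (14): [0,1], [0,5], [0,6], [0,7], [1,5], [1,6], [1,7], [3,6], [3,7], [3,8], [4,7], [5,6], [5,7], [7,8]
  2-simplices (8): [0,1,5], [0,1,6], [0,1,7], [0,5,6], [0,5,7], [1,5,6], [1,5,7], [3,7,8]
  3-simplices (2): [0,1,5,6], [0,1,5,7]

giving chain groups C_0 ≅ Z^9, C_1 ≅ Z^14, C_2 ≅ Z^8, C_3 ≅ Z^2.

The boundary map ∂_1: C_1 → C_0 is given by ∂[p,q] = [q] − [p]. For instance
  ∂[7,8] = [8] − [7].
This gives a 9×14 integer matrix of rank 7; reducing to Smith normal form yields diagonal entries (1,1,1,1,1,1,1).

∂_2: C_2 → C_1 sends each 2-simplex [p,q,r] to [q,r] − [p,r] + [p,q]. For instance
  ∂[0,5,7] = [5,7] − [0,7] + [0,5],
  ∂[1,5,7] = [5,7] − [1,7] + [1,5].
This gives a 14×8 integer matrix of rank 6; reducing to Smith normal form yields diagonal entries (1,1,1,1,1,1).

Boundary ∂_3: C_3 → C_2 sends each 3-simplex σ to the alternating sum Σ_i (−1)^i (σ with its i-th vertex removed). For instance
  ∂[0,1,5,7] = [1,5,7] − [0,5,7] + [0,1,7] − [0,1,5],
  ∂[0,1,5,6] = [1,5,6] − [0,5,6] + [0,1,6] − [0,1,5].
This gives a 8×2 integer matrix of rank 2; reducing to Smith normal form yields diagonal entries (1,1).

Now H_k = ker ∂_k / im ∂_{k+1}, so:

  H_0: rank C_0 − rank ∂_1 = 9 − 7 = 2, and the invariant factors of ∂_1 are all 1, so H_0 = Z^2.
  H_1: rank ker ∂_1 − rank ∂_2 = (14 − 7) − 6 = 1, and the invariant factors of ∂_2 are all 1, so H_1 = Z.
  H_2: rank ker ∂_2 − rank ∂_3 = (8 − 6) − 2 = 0, and the invariant factors of ∂_3 are all 1, so H_2 = 0.
  H_3: rank ker ∂_3 − rank ∂_4 = (2 − 2) − 0 = 0, and there is no ∂_4, so H_3 = 0.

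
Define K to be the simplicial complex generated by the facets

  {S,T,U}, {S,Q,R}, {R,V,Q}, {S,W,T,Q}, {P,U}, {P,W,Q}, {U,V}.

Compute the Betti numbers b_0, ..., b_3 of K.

K has 8 vertices, 16 edges, 8 triangles, 1 3-simplex.
rank ∂_0 = 0, rank ∂_1 = 7 ⇒ b_0 = 8 − 0 − 7 = 1; all invariant factors of ∂_1 are 1 so no torsion. So H_0 ≅ Z.
rank ∂_1 = 7, rank ∂_2 = 7 ⇒ b_1 = 16 − 7 − 7 = 2; all invariant factors of ∂_2 are 1 so no torsion. So H_1 ≅ Z^2.
rank ∂_2 = 7, rank ∂_3 = 1 ⇒ b_2 = 8 − 7 − 1 = 0; all invariant factors of ∂_3 are 1 so no torsion. So H_2 ≅ 0.
rank ∂_3 = 1, rank ∂_4 = 0 ⇒ b_3 = 1 − 1 − 0 = 0. So H_3 ≅ 0.

b_0 = 1, b_1 = 2, b_2 = 0, b_3 = 0.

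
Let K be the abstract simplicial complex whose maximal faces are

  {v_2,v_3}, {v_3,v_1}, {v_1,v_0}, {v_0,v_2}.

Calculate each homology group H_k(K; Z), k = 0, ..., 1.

H_0 ≅ Z,  H_1 ≅ Z.

Order the vertices as v_0 < v_1 < v_2 < v_3. Listing each simplex with vertices in this order, K has dimension 1 with simplices:

  0-simplices (4): [v_0], [v_1], [v_2], [v_3]
  1-simplices (4): [v_0,v_1], [v_0,v_2], [v_1,v_3], [v_2,v_3]

Hence C_0 ≅ Z^4, C_1 ≅ Z^4.

Boundary ∂_1: C_1 → C_0 sends each edge [p,q] (with p < q) to q − p. For instance
  ∂[v_0,v_2] = [v_2] − [v_0].
As a 4×4 matrix over Z this has rank 3, with invariant factors (1,1,1).

Reading off H_k = ker ∂_k / im ∂_{k+1}:

  H_0: rank C_0 − rank ∂_1 = 4 − 3 = 1, and the invariant factors of ∂_1 are all 1, so H_0 ≅ Z.
  H_1: rank ker ∂_1 − rank ∂_2 = (4 − 3) − 0 = 1, and there is no ∂_2, so H_1 ≅ Z.

As a check, the Euler characteristic is 4 − 4 = 0, which agrees with 1 − 1 = 0.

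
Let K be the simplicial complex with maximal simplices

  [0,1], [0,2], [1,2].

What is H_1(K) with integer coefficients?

H_1 = Z.

Fix the vertex order 0 < 1 < 2 and write every simplex with vertices in increasing order. Then dim K = 1 and the simplices of K are:

  0-simplices (3): [0], [1], [2]
  1-simplices (3): [0,1], [0,2], [1,2]

giving chain groups C_0 ≅ Z^3, C_1 ≅ Z^3.

∂_1: C_1 → C_0 is given by ∂[p,q] = [q] − [p].
The resulting 3×3 matrix has rank 2, and its Smith normal form has invariant factors (1,1).

Reading off H_k = ker ∂_k / im ∂_{k+1}:

  H_1: rank ker ∂_1 − rank ∂_2 = (3 − 2) − 0 = 1, and there is no ∂_2, so H_1 = Z.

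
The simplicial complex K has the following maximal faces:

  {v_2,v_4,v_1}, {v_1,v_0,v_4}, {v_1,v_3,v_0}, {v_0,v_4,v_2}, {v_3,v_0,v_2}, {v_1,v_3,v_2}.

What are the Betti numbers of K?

We work with the vertex ordering v_0 < v_1 < v_2 < v_3 < v_4. The simplices of K, each written with vertices in increasing order, are:

  0-simplices (5): [v_0], [v_1], [v_2], [v_3], [v_4]
  1-simplices (9): [v_0,v_1], [v_0,v_2], [v_0,v_3], [v_0,v_4], [v_1,v_2], [v_1,v_3], [v_1,v_4], [v_2,v_3], [v_2,v_4]
  2-simplices (6): [v_0,v_1,v_3], [v_0,v_1,v_4], [v_0,v_2,v_3], [v_0,v_2,v_4], [v_1,v_2,v_3], [v_1,v_2,v_4]

so the chain groups are C_0 ≅ Z^5, C_1 ≅ Z^9, C_2 ≅ Z^6.

Boundary ∂_1: C_1 → C_0 sends each edge [p,q] (with p < q) to q − p.
As a 5×9 matrix over Z this has rank 4, with invariant factors (1,1,1,1).

∂_2: C_2 → C_1 acts by ∂[p,q,r] = [q,r] − [p,r] + [p,q]. For instance
  ∂[v_0,v_1,v_3] = [v_1,v_3] − [v_0,v_3] + [v_0,v_1],
  ∂[v_1,v_2,v_4] = [v_2,v_4] − [v_1,v_4] + [v_1,v_2].
The 9×6 boundary matrix has rank 5 and Smith normal form diag(1,1,1,1,1).

Computing H_k = (kernel of ∂_k) / (image of ∂_{k+1}):

  H_0: rank C_0 − rank ∂_1 = 5 − 4 = 1, and the invariant factors of ∂_1 are all 1, so H_0 = Z.
  H_1: rank ker ∂_1 − rank ∂_2 = (9 − 4) − 5 = 0, and the invariant factors of ∂_2 are all 1, so H_1 = 0.
  H_2: rank ker ∂_2 − rank ∂_3 = (6 − 5) − 0 = 1, and there is no ∂_3, so H_2 = Z.

Hence the Betti numbers are b_0 = 1, b_1 = 0, b_2 = 1.

b_0 = 1, b_1 = 0, b_2 = 1.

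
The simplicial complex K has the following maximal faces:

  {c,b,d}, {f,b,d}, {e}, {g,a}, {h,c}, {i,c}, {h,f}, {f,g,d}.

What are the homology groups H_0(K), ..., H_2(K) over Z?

H_0 = Z^2,  H_1 = Z,  H_2 = 0.

Fix the vertex order a < b < c < d < e < f < g < h < i and write every simplex with vertices in increasing order. Then dim K = 2 and the simplices of K are:

  0-simplices (9): a, b, c, d, e, f, g, h, i
  1-simplices (11): ag, bc, bd, bf, cd, ch, ci, df, dg, fg, fh
  2-simplices (3): bcd, bdf, dfg

so the chain groups are C_0 ≅ Z^9, C_1 ≅ Z^11, C_2 ≅ Z^3.

∂_1: C_1 → C_0 maps an edge to its endpoints' difference, ∂[p,q] = q − p. For instance
  ∂bd = d − b.
This gives a 9×11 integer matrix of rank 7; reducing to Smith normal form yields diagonal entries (1,1,1,1,1,1,1).

∂_2: C_2 → C_1 sends each 2-simplex [p,q,r] to [q,r] − [p,r] + [p,q]. For instance
  ∂dfg = fg − dg + df,
  ∂bcd = cd − bd + bc.
This gives a 11×3 integer matrix of rank 3; reducing to Smith normal form yields diagonal entries (1,1,1).

Reading off H_k = ker ∂_k / im ∂_{k+1}:

  H_0: rank C_0 − rank ∂_1 = 9 − 7 = 2, and the invariant factors of ∂_1 are all 1, so H_0 ≅ Z^2.
  H_1: rank ker ∂_1 − rank ∂_2 = (11 − 7) − 3 = 1, and the invariant factors of ∂_2 are all 1, so H_1 ≅ Z.
  H_2: rank ker ∂_2 − rank ∂_3 = (3 − 3) − 0 = 0, and there is no ∂_3, so H_2 ≅ 0.

As a check, the Euler characteristic is 9 − 11 + 3 = 1, which agrees with 2 − 1 + 0 = 1.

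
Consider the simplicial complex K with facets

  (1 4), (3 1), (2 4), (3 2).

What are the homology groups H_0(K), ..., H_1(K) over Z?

K has 4 vertices, 4 edges.
rank ∂_0 = 0, rank ∂_1 = 3 ⇒ b_0 = 4 − 0 − 3 = 1; all invariant factors of ∂_1 are 1 so no torsion. So H_0 ≅ Z.
rank ∂_1 = 3, rank ∂_2 = 0 ⇒ b_1 = 4 − 3 − 0 = 1. So H_1 ≅ Z.

H_0 ≅ Z,  H_1 ≅ Z.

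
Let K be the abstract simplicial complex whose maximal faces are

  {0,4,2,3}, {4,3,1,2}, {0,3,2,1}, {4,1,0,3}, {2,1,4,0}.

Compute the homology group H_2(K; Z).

We work with the vertex ordering 0 < 1 < 2 < 3 < 4. The simplices of K, each written with vertices in increasing order, are:

  0-simplices (5): [0], [1], [2], [3], [4]
  1-simplices (10): [0,1], [0,2], [0,3], [0,4], [1,2], [1,3], [1,4], [2,3], [2,4], [3,4]
  2-simplices (10): [0,1,2], [0,1,3], [0,1,4], [0,2,3], [0,2,4], [0,3,4], [1,2,3], [1,2,4], [1,3,4], [2,3,4]
  3-simplices (5): [0,1,2,3], [0,1,2,4], [0,1,3,4], [0,2,3,4], [1,2,3,4]

giving chain groups C_0 ≅ Z^5, C_1 ≅ Z^10, C_2 ≅ Z^10, C_3 ≅ Z^5.

The boundary map ∂_1: C_1 → C_0 sends each edge [p,q] (with p < q) to q − p. For instance
  ∂[1,2] = [2] − [1].
The 5×10 boundary matrix has rank 4 and Smith normal form diag(1,1,1,1).

∂_2: C_2 → C_1 maps a triangle to the signed sum of its edges. For instance
  ∂[1,2,4] = [2,4] − [1,4] + [1,2],
  ∂[0,1,4] = [1,4] − [0,4] + [0,1].
This gives a 10×10 integer matrix of rank 6; reducing to Smith normal form yields diagonal entries (1,1,1,1,1,1).

∂_3: C_3 → C_2 sends each 3-simplex σ to the alternating sum Σ_i (−1)^i (σ with its i-th vertex removed). For instance
  ∂[0,1,2,4] = [1,2,4] − [0,2,4] + [0,1,4] − [0,1,2],
  ∂[0,2,3,4] = [2,3,4] − [0,3,4] + [0,2,4] − [0,2,3].
The resulting 10×5 matrix has rank 4, and its Smith normal form has invariant factors (1,1,1,1).

Reading off H_k = ker ∂_k / im ∂_{k+1}:

  H_2: rank ker ∂_2 − rank ∂_3 = (10 − 6) − 4 = 0, and the invariant factors of ∂_3 are all 1, so H_2 ≅ 0.

(K is a triangulation of the 3-sphere S^3.)

H_2 ≅ 0.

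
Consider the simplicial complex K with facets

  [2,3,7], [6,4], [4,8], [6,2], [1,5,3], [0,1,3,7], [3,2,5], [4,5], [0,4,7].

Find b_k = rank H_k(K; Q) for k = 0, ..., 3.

K has 9 vertices, 17 edges, 8 triangles, 1 3-simplex.
rank ∂_0 = 0, rank ∂_1 = 8 ⇒ b_0 = 9 − 0 − 8 = 1; all invariant factors of ∂_1 are 1 so no torsion. So H_0 = Z.
rank ∂_1 = 8, rank ∂_2 = 7 ⇒ b_1 = 17 − 8 − 7 = 2; all invariant factors of ∂_2 are 1 so no torsion. So H_1 = Z^2.
rank ∂_2 = 7, rank ∂_3 = 1 ⇒ b_2 = 8 − 7 − 1 = 0; all invariant factors of ∂_3 are 1 so no torsion. So H_2 = 0.
rank ∂_3 = 1, rank ∂_4 = 0 ⇒ b_3 = 1 − 1 − 0 = 0. So H_3 = 0.

b_0 = 1, b_1 = 2, b_2 = 0, b_3 = 0.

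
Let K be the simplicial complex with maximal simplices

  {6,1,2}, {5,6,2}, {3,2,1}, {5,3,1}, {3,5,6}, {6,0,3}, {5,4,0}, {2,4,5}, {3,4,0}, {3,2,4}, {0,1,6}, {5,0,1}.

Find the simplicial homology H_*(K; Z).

H_0 = Z,  H_1 = Z/2,  H_2 = 0.

K has 7 vertices, 18 edges, 12 triangles.
rank ∂_0 = 0, rank ∂_1 = 6 ⇒ b_0 = 7 − 0 − 6 = 1; all invariant factors of ∂_1 are 1 so no torsion. So H_0 = Z.
rank ∂_1 = 6, rank ∂_2 = 12 ⇒ b_1 = 18 − 6 − 12 = 0; ∂_2 has invariant factor(s) [2] giving torsion. So H_1 = Z/2.
rank ∂_2 = 12, rank ∂_3 = 0 ⇒ b_2 = 12 − 12 − 0 = 0. So H_2 = 0.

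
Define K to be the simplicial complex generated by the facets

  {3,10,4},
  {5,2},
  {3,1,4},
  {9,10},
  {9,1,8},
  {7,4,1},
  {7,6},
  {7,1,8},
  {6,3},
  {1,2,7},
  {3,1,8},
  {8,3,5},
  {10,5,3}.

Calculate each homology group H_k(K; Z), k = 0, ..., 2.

H_0 = Z,  H_1 = Z^3,  H_2 = 0.

Fix the vertex order 1 < 2 < 3 < 4 < 5 < 6 < 7 < 8 < 9 < 10 and write every simplex with vertices in increasing order. Then dim K = 2 and the simplices of K are:

  0-simplices (10): [1], [2], [3], [4], [5], [6], [7], [8], [9], [10]
  1-simplices (21): [1,2], [1,3], [1,4], [1,7], [1,8], [1,9], [2,5], [2,7], [3,4], [3,5], [3,6], [3,8], [3,10], [4,7], [4,10], [5,8], [5,10], [6,7], [7,8], [8,9], [9,10]
  2-simplices (9): [1,2,7], [1,3,4], [1,3,8], [1,4,7], [1,7,8], [1,8,9], [3,4,10], [3,5,8], [3,5,10]

Hence C_0 ≅ Z^10, C_1 ≅ Z^21, C_2 ≅ Z^9.

∂_1: C_1 → C_0 maps an edge to its endpoints' difference, ∂[p,q] = q − p.
The 10×21 boundary matrix has rank 9 and Smith normal form diag(1,1,1,1,1,1,1,1,1).

∂_2: C_2 → C_1 maps a triangle to the signed sum of its edges. For instance
  ∂[3,4,10] = [4,10] − [3,10] + [3,4],
  ∂[1,4,7] = [4,7] − [1,7] + [1,4].
The resulting 21×9 matrix has rank 9, and its Smith normal form has invariant factors (1,1,1,1,1,1,1,1,1).

Computing H_k = (kernel of ∂_k) / (image of ∂_{k+1}):

  H_0: rank C_0 − rank ∂_1 = 10 − 9 = 1, and the invariant factors of ∂_1 are all 1, so H_0 = Z.
  H_1: rank ker ∂_1 − rank ∂_2 = (21 − 9) − 9 = 3, and the invariant factors of ∂_2 are all 1, so H_1 = Z^3.
  H_2: rank ker ∂_2 − rank ∂_3 = (9 − 9) − 0 = 0, and there is no ∂_3, so H_2 = 0.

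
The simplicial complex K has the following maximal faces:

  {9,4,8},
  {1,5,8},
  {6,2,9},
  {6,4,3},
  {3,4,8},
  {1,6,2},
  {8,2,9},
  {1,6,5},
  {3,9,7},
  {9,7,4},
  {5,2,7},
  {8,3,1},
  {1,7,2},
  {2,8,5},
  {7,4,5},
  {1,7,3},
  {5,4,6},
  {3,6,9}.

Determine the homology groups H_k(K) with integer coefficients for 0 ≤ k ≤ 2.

Order the vertices as 1 < 2 < 3 < 4 < 5 < 6 < 7 < 8 < 9. Listing each simplex with vertices in this order, K has dimension 2 with simplices:

  0-simplices (9): [1], [2], [3], [4], [5], [6], [7], [8], [9]
  1-simplices (27): (27 of them)
  2-simplices (18): [1,2,6], [1,2,7], [1,3,7], [1,3,8], [1,5,6], [1,5,8], [2,5,7], [2,5,8], [2,6,9], [2,8,9], [3,4,6], [3,4,8], [3,6,9], [3,7,9], [4,5,6], [4,5,7], [4,7,9], [4,8,9]

so the chain groups are C_0 ≅ Z^9, C_1 ≅ Z^27, C_2 ≅ Z^18.

The boundary map ∂_1: C_1 → C_0 is given by ∂[p,q] = [q] − [p].
The resulting 9×27 matrix has rank 8, and its Smith normal form has invariant factors (1,1,1,1,1,1,1,1).

∂_2: C_2 → C_1 maps a triangle to the signed sum of its edges. For instance
  ∂[4,5,6] = [5,6] − [4,6] + [4,5],
  ∂[1,2,6] = [2,6] − [1,6] + [1,2].
As a 27×18 matrix over Z this has rank 18, with invariant factors (1,1,1,1,1,1,1,1,1,1,1,1,1,1,1,1,1,2).

Computing H_k = (kernel of ∂_k) / (image of ∂_{k+1}):

  H_0: rank C_0 − rank ∂_1 = 9 − 8 = 1, and the invariant factors of ∂_1 are all 1, so H_0 ≅ Z.
  H_1: rank ker ∂_1 − rank ∂_2 = (27 − 8) − 18 = 1, and ∂_2 has invariant factor 2 > 1, so H_1 ≅ Z ⊕ Z/2Z.
  H_2: rank ker ∂_2 − rank ∂_3 = (18 − 18) − 0 = 0, and there is no ∂_3, so H_2 ≅ 0.

H_0 = Z,  H_1 = Z ⊕ Z/2Z,  H_2 = 0.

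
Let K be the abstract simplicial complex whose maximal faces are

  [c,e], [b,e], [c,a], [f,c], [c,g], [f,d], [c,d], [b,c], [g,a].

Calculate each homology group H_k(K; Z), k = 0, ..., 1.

H_0 = Z,  H_1 = Z^3.

Take the total order a < b < c < d < e < f < g on the vertex set. Then K (dimension 1) consists of the simplices:

  0-simplices (7): a, b, c, d, e, f, g
  1-simplices (9): ac, ag, bc, be, cd, ce, cf, cg, df

so the chain groups are C_0 ≅ Z^7, C_1 ≅ Z^9.

Boundary ∂_1: C_1 → C_0 maps an edge to its endpoints' difference, ∂[p,q] = q − p. For instance
  ∂cg = g − c.
The resulting 7×9 matrix has rank 6, and its Smith normal form has invariant factors (1,1,1,1,1,1).

From H_k ≅ ker(∂_k) / im(∂_{k+1}) we obtain:

  H_0: rank C_0 − rank ∂_1 = 7 − 6 = 1, and the invariant factors of ∂_1 are all 1, so H_0 = Z.
  H_1: rank ker ∂_1 − rank ∂_2 = (9 − 6) − 0 = 3, and there is no ∂_2, so H_1 = Z^3.

(K is a triangulation of a wedge of 3 circles.)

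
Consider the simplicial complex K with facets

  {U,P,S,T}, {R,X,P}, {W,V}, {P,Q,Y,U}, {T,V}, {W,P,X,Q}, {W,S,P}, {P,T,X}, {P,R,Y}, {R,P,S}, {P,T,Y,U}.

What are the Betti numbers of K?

Order the vertices as P < Q < R < S < T < U < V < W < X < Y. Listing each simplex with vertices in this order, K has dimension 3 with simplices:

  0-simplices (10): P, Q, R, S, T, U, V, W, X, Y
  1-simplices (25): PQ, PR, PS, PT, PU, PW, PX, PY, QU, QW, QX, QY, RS, RX, RY, ST, SU, SW, TU, TV, TX, TY, UY, VW, WX
  2-simplices (19): PQU, PQW, PQX, PQY, PRS, PRX, PRY, PST, PSU, PSW, PTU, PTX, PTY, PUY, PWX, QUY, QWX, STU, TUY
  3-simplices (4): PQUY, PQWX, PSTU, PTUY

giving chain groups C_0 ≅ Z^10, C_1 ≅ Z^25, C_2 ≅ Z^19, C_3 ≅ Z^4.

Boundary ∂_1: C_1 → C_0 is given by ∂[p,q] = [q] − [p]. For instance
  ∂QW = W − Q.
The resulting 10×25 matrix has rank 9, and its Smith normal form has invariant factors (1,1,1,1,1,1,1,1,1).

Boundary ∂_2: C_2 → C_1 sends each 2-simplex [p,q,r] to [q,r] − [p,r] + [p,q]. For instance
  ∂PTY = TY − PY + PT,
  ∂PQY = QY − PY + PQ.
The resulting 25×19 matrix has rank 15, and its Smith normal form has invariant factors (1,1,1,1,1,1,1,1,1,1,1,1,1,1,1).

∂_3: C_3 → C_2 sends each 3-simplex σ to the alternating sum Σ_i (−1)^i (σ with its i-th vertex removed). For instance
  ∂PTUY = TUY − PUY + PTY − PTU,
  ∂PQWX = QWX − PWX + PQX − PQW.
This gives a 19×4 integer matrix of rank 4; reducing to Smith normal form yields diagonal entries (1,1,1,1).

Reading off H_k = ker ∂_k / im ∂_{k+1}:

  H_0: rank C_0 − rank ∂_1 = 10 − 9 = 1, and the invariant factors of ∂_1 are all 1, so H_0 = Z.
  H_1: rank ker ∂_1 − rank ∂_2 = (25 − 9) − 15 = 1, and the invariant factors of ∂_2 are all 1, so H_1 = Z.
  H_2: rank ker ∂_2 − rank ∂_3 = (19 − 15) − 4 = 0, and the invariant factors of ∂_3 are all 1, so H_2 = 0.
  H_3: rank ker ∂_3 − rank ∂_4 = (4 − 4) − 0 = 0, and there is no ∂_4, so H_3 = 0.

Hence the Betti numbers are b_0 = 1, b_1 = 1, b_2 = 0, b_3 = 0.

b_0 = 1, b_1 = 1, b_2 = 0, b_3 = 0.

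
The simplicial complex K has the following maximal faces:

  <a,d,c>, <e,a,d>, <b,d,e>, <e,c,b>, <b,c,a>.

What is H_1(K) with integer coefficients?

Order the vertices as a < b < c < d < e. Listing each simplex with vertices in this order, K has dimension 2 with simplices:

  0-simplices (5): a, b, c, d, e
  1-simplices (10): ab, ac, ad, ae, bc, bd, be, cd, ce, de
  2-simplices (5): abc, acd, ade, bce, bde

Hence C_0 ≅ Z^5, C_1 ≅ Z^10, C_2 ≅ Z^5.

∂_1: C_1 → C_0 maps an edge to its endpoints' difference, ∂[p,q] = q − p. For instance
  ∂ac = c − a.
As a 5×10 matrix over Z this has rank 4, with invariant factors (1,1,1,1).

∂_2: C_2 → C_1 maps a triangle to the signed sum of its edges. For instance
  ∂abc = bc − ac + ab,
  ∂acd = cd − ad + ac.
The 10×5 boundary matrix has rank 5 and Smith normal form diag(1,1,1,1,1).

Now H_k = ker ∂_k / im ∂_{k+1}, so:

  H_1: rank ker ∂_1 − rank ∂_2 = (10 − 4) − 5 = 1, and the invariant factors of ∂_2 are all 1, so H_1 = Z.

H_1 ≅ Z.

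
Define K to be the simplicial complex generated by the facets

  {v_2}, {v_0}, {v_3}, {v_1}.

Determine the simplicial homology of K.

H_0 = Z^4.

Fix the vertex order v_0 < v_1 < v_2 < v_3 and write every simplex with vertices in increasing order. Then dim K = 0 and the simplices of K are:

  0-simplices (4): [v_0], [v_1], [v_2], [v_3]

Hence C_0 ≅ Z^4.

Computing H_k = (kernel of ∂_k) / (image of ∂_{k+1}):

  H_0: rank C_0 − rank ∂_1 = 4 − 0 = 4, and there is no ∂_1, so H_0 ≅ Z^4.

(K is a triangulation of a set of 4 points.)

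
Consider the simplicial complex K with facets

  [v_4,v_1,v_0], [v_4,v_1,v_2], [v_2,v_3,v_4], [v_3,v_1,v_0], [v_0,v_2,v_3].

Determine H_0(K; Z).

Order the vertices as v_0 < v_1 < v_2 < v_3 < v_4. Listing each simplex with vertices in this order, K has dimension 2 with simplices:

  0-simplices (5): [v_0], [v_1], [v_2], [v_3], [v_4]
  1-simplices (10): [v_0,v_1], [v_0,v_2], [v_0,v_3], [v_0,v_4], [v_1,v_2], [v_1,v_3], [v_1,v_4], [v_2,v_3], [v_2,v_4], [v_3,v_4]
  2-simplices (5): [v_0,v_1,v_3], [v_0,v_1,v_4], [v_0,v_2,v_3], [v_1,v_2,v_4], [v_2,v_3,v_4]

so the chain groups are C_0 ≅ Z^5, C_1 ≅ Z^10, C_2 ≅ Z^5.

Boundary ∂_1: C_1 → C_0 is given by ∂[p,q] = [q] − [p]. For instance
  ∂[v_0,v_1] = [v_1] − [v_0].
This gives a 5×10 integer matrix of rank 4; reducing to Smith normal form yields diagonal entries (1,1,1,1).

Boundary ∂_2: C_2 → C_1 sends each 2-simplex [p,q,r] to [q,r] − [p,r] + [p,q]. For instance
  ∂[v_2,v_3,v_4] = [v_3,v_4] − [v_2,v_4] + [v_2,v_3],
  ∂[v_0,v_2,v_3] = [v_2,v_3] − [v_0,v_3] + [v_0,v_2].
This gives a 10×5 integer matrix of rank 5; reducing to Smith normal form yields diagonal entries (1,1,1,1,1).

Now H_k = ker ∂_k / im ∂_{k+1}, so:

  H_0: rank C_0 − rank ∂_1 = 5 − 4 = 1, and the invariant factors of ∂_1 are all 1, so H_0 ≅ Z.

H_0 = Z.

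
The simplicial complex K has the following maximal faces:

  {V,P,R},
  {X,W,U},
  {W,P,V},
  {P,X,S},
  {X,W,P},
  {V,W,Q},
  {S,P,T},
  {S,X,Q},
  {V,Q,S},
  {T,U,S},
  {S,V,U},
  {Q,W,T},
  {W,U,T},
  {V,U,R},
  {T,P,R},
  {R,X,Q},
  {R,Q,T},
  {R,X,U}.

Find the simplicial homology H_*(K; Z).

H_0 ≅ Z,  H_1 ≅ Z^2,  H_2 ≅ Z.

We work with the vertex ordering P < Q < R < S < T < U < V < W < X. The simplices of K, each written with vertices in increasing order, are:

  0-simplices (9): P, Q, R, S, T, U, V, W, X
  1-simplices (27): PR, PS, PT, PV, PW, PX, QR, QS, QT, QV, QW, QX, RT, RU, RV, RX, ST, SU, SV, SX, TU, TW, UV, UW, UX, VW, WX
  2-simplices (18): PRT, PRV, PST, PSX, PVW, PWX, QRT, QRX, QSV, QSX, QTW, QVW, RUV, RUX, STU, SUV, TUW, UWX

Hence C_0 ≅ Z^9, C_1 ≅ Z^27, C_2 ≅ Z^18.

Boundary ∂_1: C_1 → C_0 sends each edge [p,q] (with p < q) to q − p.
The resulting 9×27 matrix has rank 8, and its Smith normal form has invariant factors (1,1,1,1,1,1,1,1).

The boundary map ∂_2: C_2 → C_1 maps a triangle to the signed sum of its edges. For instance
  ∂SUV = UV − SV + SU,
  ∂PRV = RV − PV + PR.
As a 27×18 matrix over Z this has rank 17, with invariant factors (1,1,1,1,1,1,1,1,1,1,1,1,1,1,1,1,1).

Reading off H_k = ker ∂_k / im ∂_{k+1}:

  H_0: rank C_0 − rank ∂_1 = 9 − 8 = 1, and the invariant factors of ∂_1 are all 1, so H_0 = Z.
  H_1: rank ker ∂_1 − rank ∂_2 = (27 − 8) − 17 = 2, and the invariant factors of ∂_2 are all 1, so H_1 = Z^2.
  H_2: rank ker ∂_2 − rank ∂_3 = (18 − 17) − 0 = 1, and there is no ∂_3, so H_2 = Z.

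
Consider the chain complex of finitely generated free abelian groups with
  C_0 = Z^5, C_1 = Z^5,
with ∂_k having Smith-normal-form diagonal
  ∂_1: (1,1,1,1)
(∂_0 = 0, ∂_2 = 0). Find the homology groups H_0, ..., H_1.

H_0: b_0 = 5 − 0 − 4 = 1; torsion from ∂_1 factors > 1: none. So H_0 ≅ Z.
H_1: b_1 = 5 − 4 − 0 = 1; torsion from ∂_2 factors > 1: none. So H_1 ≅ Z.

H_0 ≅ Z,  H_1 ≅ Z.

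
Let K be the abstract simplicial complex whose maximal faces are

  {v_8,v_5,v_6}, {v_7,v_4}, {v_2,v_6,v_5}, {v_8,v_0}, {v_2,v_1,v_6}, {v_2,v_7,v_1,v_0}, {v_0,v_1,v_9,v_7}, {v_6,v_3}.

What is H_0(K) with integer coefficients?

Order the vertices as v_0 < v_1 < v_2 < v_3 < v_4 < v_5 < v_6 < v_7 < v_8 < v_9. Listing each simplex with vertices in this order, K has dimension 3 with simplices:

  0-simplices (10): [v_0], [v_1], [v_2], [v_3], [v_4], [v_5], [v_6], [v_7], [v_8], [v_9]
  1-simplices (18): (18 of them)
  2-simplices (10): [v_0,v_1,v_2], [v_0,v_1,v_7], [v_0,v_1,v_9], [v_0,v_2,v_7], [v_0,v_7,v_9], [v_1,v_2,v_6], [v_1,v_2,v_7], [v_1,v_7,v_9], [v_2,v_5,v_6], [v_5,v_6,v_8]
  3-simplices (2): [v_0,v_1,v_2,v_7], [v_0,v_1,v_7,v_9]

so the chain groups are C_0 ≅ Z^10, C_1 ≅ Z^18, C_2 ≅ Z^10, C_3 ≅ Z^2.

∂_1: C_1 → C_0 sends each edge [p,q] (with p < q) to q − p. For instance
  ∂[v_6,v_8] = [v_8] − [v_6].
The resulting 10×18 matrix has rank 9, and its Smith normal form has invariant factors (1,1,1,1,1,1,1,1,1).

∂_2: C_2 → C_1 sends each 2-simplex [p,q,r] to [q,r] − [p,r] + [p,q]. For instance
  ∂[v_0,v_1,v_7] = [v_1,v_7] − [v_0,v_7] + [v_0,v_1],
  ∂[v_1,v_2,v_6] = [v_2,v_6] − [v_1,v_6] + [v_1,v_2].
The 18×10 boundary matrix has rank 8 and Smith normal form diag(1,1,1,1,1,1,1,1).

∂_3: C_3 → C_2 sends each 3-simplex σ to the alternating sum Σ_i (−1)^i (σ with its i-th vertex removed). For instance
  ∂[v_0,v_1,v_2,v_7] = [v_1,v_2,v_7] − [v_0,v_2,v_7] + [v_0,v_1,v_7] − [v_0,v_1,v_2],
  ∂[v_0,v_1,v_7,v_9] = [v_1,v_7,v_9] − [v_0,v_7,v_9] + [v_0,v_1,v_9] − [v_0,v_1,v_7].
The resulting 10×2 matrix has rank 2, and its Smith normal form has invariant factors (1,1).

From H_k ≅ ker(∂_k) / im(∂_{k+1}) we obtain:

  H_0: rank C_0 − rank ∂_1 = 10 − 9 = 1, and the invariant factors of ∂_1 are all 1, so H_0 ≅ Z.

H_0 = Z.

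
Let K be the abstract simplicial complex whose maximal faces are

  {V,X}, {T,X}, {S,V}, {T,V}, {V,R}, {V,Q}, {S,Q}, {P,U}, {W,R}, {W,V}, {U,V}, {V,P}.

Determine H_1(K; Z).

H_1 ≅ Z^4.

Order the vertices as P < Q < R < S < T < U < V < W < X. Listing each simplex with vertices in this order, K has dimension 1 with simplices:

  0-simplices (9): P, Q, R, S, T, U, V, W, X
  1-simplices (12): PU, PV, QS, QV, RV, RW, SV, TV, TX, UV, VW, VX

Hence C_0 ≅ Z^9, C_1 ≅ Z^12.

The boundary map ∂_1: C_1 → C_0 sends each edge [p,q] (with p < q) to q − p. For instance
  ∂RV = V − R.
This gives a 9×12 integer matrix of rank 8; reducing to Smith normal form yields diagonal entries (1,1,1,1,1,1,1,1).

Computing H_k = (kernel of ∂_k) / (image of ∂_{k+1}):

  H_1: rank ker ∂_1 − rank ∂_2 = (12 − 8) − 0 = 4, and there is no ∂_2, so H_1 = Z^4.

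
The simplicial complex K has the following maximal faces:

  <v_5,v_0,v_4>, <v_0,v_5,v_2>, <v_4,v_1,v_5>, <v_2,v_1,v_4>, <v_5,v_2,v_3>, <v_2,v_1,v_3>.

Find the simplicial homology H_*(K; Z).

H_0 = Z,  H_1 = Z,  H_2 = 0.

Take the total order v_0 < v_1 < v_2 < v_3 < v_4 < v_5 on the vertex set. Then K (dimension 2) consists of the simplices:

  0-simplices (6): [v_0], [v_1], [v_2], [v_3], [v_4], [v_5]
  1-simplices (12): [v_0,v_2], [v_0,v_4], [v_0,v_5], [v_1,v_2], [v_1,v_3], [v_1,v_4], [v_1,v_5], [v_2,v_3], [v_2,v_4], [v_2,v_5], [v_3,v_5], [v_4,v_5]
  2-simplices (6): [v_0,v_2,v_5], [v_0,v_4,v_5], [v_1,v_2,v_3], [v_1,v_2,v_4], [v_1,v_4,v_5], [v_2,v_3,v_5]

Hence C_0 ≅ Z^6, C_1 ≅ Z^12, C_2 ≅ Z^6.

The boundary map ∂_1: C_1 → C_0 maps an edge to its endpoints' difference, ∂[p,q] = q − p. For instance
  ∂[v_3,v_5] = [v_5] − [v_3].
This gives a 6×12 integer matrix of rank 5; reducing to Smith normal form yields diagonal entries (1,1,1,1,1).

∂_2: C_2 → C_1 maps a triangle to the signed sum of its edges. For instance
  ∂[v_2,v_3,v_5] = [v_3,v_5] − [v_2,v_5] + [v_2,v_3],
  ∂[v_0,v_4,v_5] = [v_4,v_5] − [v_0,v_5] + [v_0,v_4].
This gives a 12×6 integer matrix of rank 6; reducing to Smith normal form yields diagonal entries (1,1,1,1,1,1).

Reading off H_k = ker ∂_k / im ∂_{k+1}:

  H_0: rank C_0 − rank ∂_1 = 6 − 5 = 1, and the invariant factors of ∂_1 are all 1, so H_0 ≅ Z.
  H_1: rank ker ∂_1 − rank ∂_2 = (12 − 5) − 6 = 1, and the invariant factors of ∂_2 are all 1, so H_1 ≅ Z.
  H_2: rank ker ∂_2 − rank ∂_3 = (6 − 6) − 0 = 0, and there is no ∂_3, so H_2 ≅ 0.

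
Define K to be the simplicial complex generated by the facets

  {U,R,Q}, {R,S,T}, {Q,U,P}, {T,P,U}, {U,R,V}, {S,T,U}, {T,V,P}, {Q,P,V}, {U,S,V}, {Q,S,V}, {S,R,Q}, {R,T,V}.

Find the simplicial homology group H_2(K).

We work with the vertex ordering P < Q < R < S < T < U < V. The simplices of K, each written with vertices in increasing order, are:

  0-simplices (7): P, Q, R, S, T, U, V
  1-simplices (18): PQ, PT, PU, PV, QR, QS, QU, QV, RS, RT, RU, RV, ST, SU, SV, TU, TV, UV
  2-simplices (12): PQU, PQV, PTU, PTV, QRS, QRU, QSV, RST, RTV, RUV, STU, SUV

so the chain groups are C_0 ≅ Z^7, C_1 ≅ Z^18, C_2 ≅ Z^12.

The boundary map ∂_1: C_1 → C_0 sends each edge [p,q] (with p < q) to q − p. For instance
  ∂QR = R − Q.
As a 7×18 matrix over Z this has rank 6, with invariant factors (1,1,1,1,1,1).

Boundary ∂_2: C_2 → C_1 maps a triangle to the signed sum of its edges. For instance
  ∂PQU = QU − PU + PQ,
  ∂RUV = UV − RV + RU.
As a 18×12 matrix over Z this has rank 12, with invariant factors (1,1,1,1,1,1,1,1,1,1,1,2).

Reading off H_k = ker ∂_k / im ∂_{k+1}:

  H_2: rank ker ∂_2 − rank ∂_3 = (12 − 12) − 0 = 0, and there is no ∂_3, so H_2 ≅ 0.

H_2 ≅ 0.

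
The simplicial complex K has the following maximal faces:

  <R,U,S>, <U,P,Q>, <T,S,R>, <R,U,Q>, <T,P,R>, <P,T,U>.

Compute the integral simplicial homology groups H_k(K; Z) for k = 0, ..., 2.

K has 6 vertices, 12 edges, 6 triangles.
rank ∂_0 = 0, rank ∂_1 = 5 ⇒ b_0 = 6 − 0 − 5 = 1; all invariant factors of ∂_1 are 1 so no torsion. So H_0 = Z.
rank ∂_1 = 5, rank ∂_2 = 6 ⇒ b_1 = 12 − 5 − 6 = 1; all invariant factors of ∂_2 are 1 so no torsion. So H_1 = Z.
rank ∂_2 = 6, rank ∂_3 = 0 ⇒ b_2 = 6 − 6 − 0 = 0. So H_2 = 0.

H_0 = Z,  H_1 = Z,  H_2 = 0.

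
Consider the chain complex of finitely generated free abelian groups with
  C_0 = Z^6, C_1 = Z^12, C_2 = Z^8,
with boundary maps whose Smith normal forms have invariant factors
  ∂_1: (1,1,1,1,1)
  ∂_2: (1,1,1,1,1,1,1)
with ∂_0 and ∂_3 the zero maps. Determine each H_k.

H_0 = Z,  H_1 = 0,  H_2 = Z.

H_0: b_0 = 6 − 0 − 5 = 1; torsion from ∂_1 factors > 1: none. So H_0 = Z.
H_1: b_1 = 12 − 5 − 7 = 0; torsion from ∂_2 factors > 1: none. So H_1 = 0.
H_2: b_2 = 8 − 7 − 0 = 1; torsion from ∂_3 factors > 1: none. So H_2 = Z.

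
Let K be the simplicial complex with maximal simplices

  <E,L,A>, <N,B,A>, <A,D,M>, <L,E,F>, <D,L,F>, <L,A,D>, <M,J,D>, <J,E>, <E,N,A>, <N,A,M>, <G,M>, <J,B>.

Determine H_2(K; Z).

H_2 ≅ 0.

Order the vertices as A < B < D < E < F < G < J < L < M < N. Listing each simplex with vertices in this order, K has dimension 2 with simplices:

  0-simplices (10): A, B, D, E, F, G, J, L, M, N
  1-simplices (20): AB, AD, AE, AL, AM, AN, BJ, BN, DF, DJ, DL, DM, EF, EJ, EL, EN, FL, GM, JM, MN
  2-simplices (9): ABN, ADL, ADM, AEL, AEN, AMN, DFL, DJM, EFL

Hence C_0 ≅ Z^10, C_1 ≅ Z^20, C_2 ≅ Z^9.

Boundary ∂_1: C_1 → C_0 is given by ∂[p,q] = [q] − [p]. For instance
  ∂MN = N − M.
The 10×20 boundary matrix has rank 9 and Smith normal form diag(1,1,1,1,1,1,1,1,1).

Boundary ∂_2: C_2 → C_1 sends each 2-simplex [p,q,r] to [q,r] − [p,r] + [p,q]. For instance
  ∂ABN = BN − AN + AB,
  ∂AMN = MN − AN + AM.
This gives a 20×9 integer matrix of rank 9; reducing to Smith normal form yields diagonal entries (1,1,1,1,1,1,1,1,1).

From H_k ≅ ker(∂_k) / im(∂_{k+1}) we obtain:

  H_2: rank ker ∂_2 − rank ∂_3 = (9 − 9) − 0 = 0, and there is no ∂_3, so H_2 = 0.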